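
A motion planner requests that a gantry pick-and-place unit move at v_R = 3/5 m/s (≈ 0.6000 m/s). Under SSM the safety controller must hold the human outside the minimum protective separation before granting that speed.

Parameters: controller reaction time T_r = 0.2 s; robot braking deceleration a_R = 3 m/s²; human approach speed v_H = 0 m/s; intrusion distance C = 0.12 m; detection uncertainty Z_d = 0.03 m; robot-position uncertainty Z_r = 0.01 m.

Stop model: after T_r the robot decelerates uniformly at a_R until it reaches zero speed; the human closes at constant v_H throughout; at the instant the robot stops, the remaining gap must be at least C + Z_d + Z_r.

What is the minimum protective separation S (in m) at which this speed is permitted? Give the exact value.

S_min = 17/50 m = 0.3400 m

stop time T_s = (3/5)/3 = 0.2000 s
reaction-phase robot travel = 0.6000·0.2000 = 0.1200 m
braking distance = 0.6000²/(2·3.0000) = 0.0600 m
human over T_r+T_s: 0.0000·(0.2000+0.2000) = 0.0000 m
C+Z_d+Z_r = 0.1200+0.0300+0.0100 = 0.1600 m
S_min ≈ 0.1200+0.0600+0.0000+0.1600  ⇒  S_min = 17/50 m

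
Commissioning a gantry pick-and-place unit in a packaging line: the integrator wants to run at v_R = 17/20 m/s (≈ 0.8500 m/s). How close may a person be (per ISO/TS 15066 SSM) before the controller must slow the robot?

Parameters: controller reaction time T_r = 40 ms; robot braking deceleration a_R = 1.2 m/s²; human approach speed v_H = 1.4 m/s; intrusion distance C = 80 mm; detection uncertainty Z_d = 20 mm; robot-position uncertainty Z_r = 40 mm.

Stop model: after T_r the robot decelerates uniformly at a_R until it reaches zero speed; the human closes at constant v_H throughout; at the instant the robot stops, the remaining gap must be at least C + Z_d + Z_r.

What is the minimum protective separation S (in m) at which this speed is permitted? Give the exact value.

stop time T_s = (17/20)/(6/5) = 0.7083 s
reaction-phase robot travel = 0.8500·0.0400 = 0.0340 m
braking distance = 0.8500²/(2·1.2000) = 0.3010 m
human over T_r+T_s: 1.4000·(0.0400+0.7083) = 1.0477 m
margins: 0.0800+0.0200+0.0400 = 0.1400 m
S_min ≈ 0.0340+0.3010+1.0477+0.1400  ⇒  S_min = 7309/4800 m

S_min = 7309/4800 m = 1.5227 m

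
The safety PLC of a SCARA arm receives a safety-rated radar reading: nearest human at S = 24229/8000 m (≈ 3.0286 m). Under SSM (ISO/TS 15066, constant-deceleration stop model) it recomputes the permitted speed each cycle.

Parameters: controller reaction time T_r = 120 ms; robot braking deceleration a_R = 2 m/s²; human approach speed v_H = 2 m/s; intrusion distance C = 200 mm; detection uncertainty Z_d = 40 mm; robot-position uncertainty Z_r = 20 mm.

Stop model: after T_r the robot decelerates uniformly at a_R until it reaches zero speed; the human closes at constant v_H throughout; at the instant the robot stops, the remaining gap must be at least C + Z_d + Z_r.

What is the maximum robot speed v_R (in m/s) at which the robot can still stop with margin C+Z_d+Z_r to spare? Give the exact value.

v_R_max = 33/20 m/s = 1.6500 m/s

collect terms ⇒ (1/4)·v_R² + (28/25)·v_R + (-20229/8000) = 0
  disc = (28/25)² − 4·(1/4)·(-20229/8000) = 151321/40000 ; √disc = 389/200
  v_R = (−(28/25) + 389/200) / (2·(1/4)) = 33/20 m/s
check:
T_s = v_R/a_R = (33/20)/2 = 0.8250 s
reaction-phase robot travel = 1.6500·0.1200 = 0.1980 m
braking distance = 1.6500²/(2·2.0000) = 0.6806 m
human closes 2.0000·0.9450 = 1.8900 m
residual clearance needed = 0.2000+0.0400+0.0200 = 0.2600 m
sum ≈ 0.1980+0.6806+1.8900+0.2600 ≈ 3.0286 m = S ✓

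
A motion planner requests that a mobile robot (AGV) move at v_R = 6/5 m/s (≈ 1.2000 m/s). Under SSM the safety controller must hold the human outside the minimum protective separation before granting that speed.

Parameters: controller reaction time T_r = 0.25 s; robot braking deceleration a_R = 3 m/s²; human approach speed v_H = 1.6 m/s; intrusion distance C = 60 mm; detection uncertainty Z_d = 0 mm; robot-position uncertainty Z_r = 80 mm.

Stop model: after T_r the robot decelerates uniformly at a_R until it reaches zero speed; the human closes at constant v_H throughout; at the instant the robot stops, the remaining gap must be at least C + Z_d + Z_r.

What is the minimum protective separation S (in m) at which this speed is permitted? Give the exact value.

stop time T_s = (6/5)/3 = 0.4000 s
robot in T_r: 1.2000·0.2500 = 0.3000 m
braking distance = 1.2000²/(2·3.0000) = 0.2400 m
human over T_r+T_s: 1.6000·(0.2500+0.4000) = 1.0400 m
margins: 0.0600+0.0000+0.0800 = 0.1400 m
S_min ≈ 0.3000+0.2400+1.0400+0.1400  ⇒  S_min = 43/25 m

S_min = 43/25 m = 1.7200 m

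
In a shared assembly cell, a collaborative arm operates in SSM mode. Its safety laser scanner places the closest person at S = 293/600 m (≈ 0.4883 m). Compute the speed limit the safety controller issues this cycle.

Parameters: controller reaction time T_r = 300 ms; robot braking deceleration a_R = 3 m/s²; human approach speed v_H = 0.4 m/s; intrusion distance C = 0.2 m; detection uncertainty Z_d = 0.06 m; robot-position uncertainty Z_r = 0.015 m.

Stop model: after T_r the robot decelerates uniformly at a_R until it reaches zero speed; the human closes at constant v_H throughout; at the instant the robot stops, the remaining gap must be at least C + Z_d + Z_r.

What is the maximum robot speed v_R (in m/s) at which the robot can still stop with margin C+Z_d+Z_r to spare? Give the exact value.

at the boundary: (1/6)·v² + (13/30)·v + (-7/75) = 0
  disc = (13/30)² − 4·(1/6)·(-7/75) = 1/4 ; √disc = 1/2
  v_R = (−(13/30) + 1/2) / (2·(1/6)) = 1/5 m/s
check:
T_s = v_R/a_R = (1/5)/3 = 0.0667 s
robot covers v_R·T_r = 0.2000·0.3000 = 0.0600 m before braking
robot under decel: 0.2000²/(2·3.0000) = 0.0067 m
person approaches 0.4000·(0.3000+0.0667) = 0.1467 m
margins: 0.2000+0.0600+0.0150 = 0.2750 m
sum ≈ 0.0600+0.0067+0.1467+0.2750 ≈ 0.4883 m = S ✓

v_R_max = 1/5 m/s = 0.2000 m/s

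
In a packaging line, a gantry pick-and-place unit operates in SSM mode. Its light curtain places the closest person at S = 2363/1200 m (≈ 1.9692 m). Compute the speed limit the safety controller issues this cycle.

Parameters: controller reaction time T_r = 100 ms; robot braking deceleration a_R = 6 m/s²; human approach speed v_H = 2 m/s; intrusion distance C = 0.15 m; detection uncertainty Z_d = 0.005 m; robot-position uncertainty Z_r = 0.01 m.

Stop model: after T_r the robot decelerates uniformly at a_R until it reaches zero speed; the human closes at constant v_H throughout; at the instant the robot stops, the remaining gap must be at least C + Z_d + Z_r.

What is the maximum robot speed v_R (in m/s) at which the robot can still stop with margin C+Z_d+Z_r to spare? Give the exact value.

collect terms ⇒ (1/12)·v_R² + (13/30)·v_R + (-77/48) = 0
  disc = (13/30)² − 4·(1/12)·(-77/48) = 289/400 ; √disc = 17/20
  v_R = (−(13/30) + 17/20) / (2·(1/12)) = 5/2 m/s
check:
braking lasts T_s = (5/2)/6 = 0.4167 s
robot covers v_R·T_r = 2.5000·0.1000 = 0.2500 m before braking
braking distance = 2.5000²/(2·6.0000) = 0.5208 m
human closes 2.0000·0.5167 = 1.0333 m
C+Z_d+Z_r = 0.1500+0.0050+0.0100 = 0.1650 m
sum ≈ 0.2500+0.5208+1.0333+0.1650 ≈ 1.9692 m = S ✓

v_R_max = 5/2 m/s = 2.5000 m/s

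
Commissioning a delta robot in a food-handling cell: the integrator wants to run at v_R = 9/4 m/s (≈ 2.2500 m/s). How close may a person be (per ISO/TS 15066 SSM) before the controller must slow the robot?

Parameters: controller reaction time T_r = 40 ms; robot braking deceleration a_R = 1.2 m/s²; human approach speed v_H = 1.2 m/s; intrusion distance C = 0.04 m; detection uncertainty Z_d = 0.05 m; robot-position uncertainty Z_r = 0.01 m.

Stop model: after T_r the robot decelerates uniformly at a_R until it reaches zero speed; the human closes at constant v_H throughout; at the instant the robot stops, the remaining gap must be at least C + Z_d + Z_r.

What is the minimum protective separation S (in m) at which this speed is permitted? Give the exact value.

S_min = 36779/8000 m = 4.5974 m

braking lasts T_s = (9/4)/(6/5) = 1.8750 s
robot in T_r: 2.2500·0.0400 = 0.0900 m
robot under decel: 2.2500²/(2·1.2000) = 2.1094 m
human over T_r+T_s: 1.2000·(0.0400+1.8750) = 2.2980 m
residual clearance needed = 0.0400+0.0500+0.0100 = 0.1000 m
S_min ≈ 0.0900+2.1094+2.2980+0.1000  ⇒  S_min = 36779/8000 m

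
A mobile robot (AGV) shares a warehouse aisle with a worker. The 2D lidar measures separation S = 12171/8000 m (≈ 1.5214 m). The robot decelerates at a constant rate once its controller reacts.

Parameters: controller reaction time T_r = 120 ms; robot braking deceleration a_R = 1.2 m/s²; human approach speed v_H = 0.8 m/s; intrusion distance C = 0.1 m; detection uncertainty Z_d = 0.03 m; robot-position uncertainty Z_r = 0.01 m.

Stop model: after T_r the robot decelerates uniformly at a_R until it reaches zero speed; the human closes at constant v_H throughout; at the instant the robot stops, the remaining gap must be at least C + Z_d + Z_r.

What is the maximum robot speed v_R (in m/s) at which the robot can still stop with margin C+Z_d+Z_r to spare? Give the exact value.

quadratic (5/12)·v² + (59/75)·v + (-10283/8000) = 0
  disc = (59/75)² − 4·(5/12)·(-10283/8000) = 994009/360000 ; √disc = 997/600
  v_R = (−(59/75) + 997/600) / (2·(5/12)) = 21/20 m/s
check:
T_s = v_R/a_R = (21/20)/(6/5) = 0.8750 s
robot in T_r: 1.0500·0.1200 = 0.1260 m
braking distance = 1.0500²/(2·1.2000) = 0.4594 m
human closes 0.8000·0.9950 = 0.7960 m
C+Z_d+Z_r = 0.1000+0.0300+0.0100 = 0.1400 m
sum ≈ 0.1260+0.4594+0.7960+0.1400 ≈ 1.5214 m = S ✓

v_R_max = 21/20 m/s = 1.0500 m/s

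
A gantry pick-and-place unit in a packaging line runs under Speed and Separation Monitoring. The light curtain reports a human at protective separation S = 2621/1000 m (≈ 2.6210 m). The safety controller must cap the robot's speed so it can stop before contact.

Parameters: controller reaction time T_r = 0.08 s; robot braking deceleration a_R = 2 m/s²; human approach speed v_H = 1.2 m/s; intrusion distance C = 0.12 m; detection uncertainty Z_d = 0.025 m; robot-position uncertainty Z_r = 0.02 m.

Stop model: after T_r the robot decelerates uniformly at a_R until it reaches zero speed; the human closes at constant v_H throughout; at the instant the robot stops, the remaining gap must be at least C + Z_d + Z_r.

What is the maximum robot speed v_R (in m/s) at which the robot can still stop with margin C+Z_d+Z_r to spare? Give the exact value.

v_R_max = 2 m/s = 2.0000 m/s

at the boundary: (1/4)·v² + (17/25)·v + (-59/25) = 0
  disc = (17/25)² − 4·(1/4)·(-59/25) = 1764/625 ; √disc = 42/25
  v_R = (−(17/25) + 42/25) / (2·(1/4)) = 2 m/s
check:
T_s = v_R/a_R = 2/2 = 1.0000 s
reaction-phase robot travel = 2.0000·0.0800 = 0.1600 m
robot under decel: 2.0000²/(2·2.0000) = 1.0000 m
human closes 1.2000·1.0800 = 1.2960 m
residual clearance needed = 0.1200+0.0250+0.0200 = 0.1650 m
sum ≈ 0.1600+1.0000+1.2960+0.1650 ≈ 2.6210 m = S ✓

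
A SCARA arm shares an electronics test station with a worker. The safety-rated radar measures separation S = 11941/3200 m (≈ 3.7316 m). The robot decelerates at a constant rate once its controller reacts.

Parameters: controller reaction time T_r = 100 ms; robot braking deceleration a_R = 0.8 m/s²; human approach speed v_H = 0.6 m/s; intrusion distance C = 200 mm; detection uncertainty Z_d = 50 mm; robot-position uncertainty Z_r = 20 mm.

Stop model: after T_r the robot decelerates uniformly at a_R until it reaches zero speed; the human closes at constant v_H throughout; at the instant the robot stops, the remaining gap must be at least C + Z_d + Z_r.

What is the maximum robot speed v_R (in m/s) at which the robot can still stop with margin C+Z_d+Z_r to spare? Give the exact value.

at the boundary: (5/8)·v² + (17/20)·v + (-2177/640) = 0
  disc = (17/20)² − 4·(5/8)·(-2177/640) = 59049/6400 ; √disc = 243/80
  v_R = (−(17/20) + 243/80) / (2·(5/8)) = 7/4 m/s
check:
stop time T_s = (7/4)/(4/5) = 2.1875 s
robot in T_r: 1.7500·0.1000 = 0.1750 m
braking distance = 1.7500²/(2·0.8000) = 1.9141 m
human closes 0.6000·2.2875 = 1.3725 m
C+Z_d+Z_r = 0.2000+0.0500+0.0200 = 0.2700 m
sum ≈ 0.1750+1.9141+1.3725+0.2700 ≈ 3.7316 m = S ✓

v_R_max = 7/4 m/s = 1.7500 m/s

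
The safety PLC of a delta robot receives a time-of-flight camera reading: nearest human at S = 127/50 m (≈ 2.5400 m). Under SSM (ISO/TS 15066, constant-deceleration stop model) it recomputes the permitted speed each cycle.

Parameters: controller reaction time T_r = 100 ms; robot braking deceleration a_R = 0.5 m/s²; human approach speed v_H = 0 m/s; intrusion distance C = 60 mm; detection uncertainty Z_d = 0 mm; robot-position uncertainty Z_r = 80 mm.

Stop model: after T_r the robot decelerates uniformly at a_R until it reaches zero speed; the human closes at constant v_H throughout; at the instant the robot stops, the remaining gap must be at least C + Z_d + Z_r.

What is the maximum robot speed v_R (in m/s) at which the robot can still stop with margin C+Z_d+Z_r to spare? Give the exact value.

v_R_max = 3/2 m/s = 1.5000 m/s

quadratic (1)·v² + (1/10)·v + (-12/5) = 0
  disc = (1/10)² − 4·(1)·(-12/5) = 961/100 ; √disc = 31/10
  v_R = (−(1/10) + 31/10) / (2·(1)) = 3/2 m/s
check:
stop time T_s = (3/2)/(1/2) = 3.0000 s
robot covers v_R·T_r = 1.5000·0.1000 = 0.1500 m before braking
robot under decel: 1.5000²/(2·0.5000) = 2.2500 m
human over T_r+T_s: 0.0000·(0.1000+3.0000) = 0.0000 m
C+Z_d+Z_r = 0.0600+0.0000+0.0800 = 0.1400 m
sum ≈ 0.1500+2.2500+0.0000+0.1400 ≈ 2.5400 m = S ✓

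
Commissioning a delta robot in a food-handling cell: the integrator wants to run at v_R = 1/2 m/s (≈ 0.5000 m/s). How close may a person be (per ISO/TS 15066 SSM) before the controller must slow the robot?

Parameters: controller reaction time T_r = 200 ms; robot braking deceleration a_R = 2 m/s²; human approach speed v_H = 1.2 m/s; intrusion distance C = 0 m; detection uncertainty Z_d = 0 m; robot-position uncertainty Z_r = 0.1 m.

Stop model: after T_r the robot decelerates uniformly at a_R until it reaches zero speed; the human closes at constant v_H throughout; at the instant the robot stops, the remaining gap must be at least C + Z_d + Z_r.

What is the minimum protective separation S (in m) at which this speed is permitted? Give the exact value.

S_min = 321/400 m = 0.8025 m

braking lasts T_s = (1/2)/2 = 0.2500 s
robot covers v_R·T_r = 0.5000·0.2000 = 0.1000 m before braking
braking distance = 0.5000²/(2·2.0000) = 0.0625 m
person approaches 1.2000·(0.2000+0.2500) = 0.5400 m
C+Z_d+Z_r = 0.0000+0.0000+0.1000 = 0.1000 m
S_min ≈ 0.1000+0.0625+0.5400+0.1000  ⇒  S_min = 321/400 m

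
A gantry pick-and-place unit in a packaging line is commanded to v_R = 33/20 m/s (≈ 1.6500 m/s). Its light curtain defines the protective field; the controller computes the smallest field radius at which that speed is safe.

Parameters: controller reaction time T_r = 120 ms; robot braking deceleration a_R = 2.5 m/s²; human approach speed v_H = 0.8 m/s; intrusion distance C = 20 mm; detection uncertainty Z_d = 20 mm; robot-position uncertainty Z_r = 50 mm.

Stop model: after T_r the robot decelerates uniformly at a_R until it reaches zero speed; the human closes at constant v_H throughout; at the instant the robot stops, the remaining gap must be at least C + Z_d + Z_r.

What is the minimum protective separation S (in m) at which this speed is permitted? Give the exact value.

S_min = 2913/2000 m = 1.4565 m

stop time T_s = (33/20)/(5/2) = 0.6600 s
robot in T_r: 1.6500·0.1200 = 0.1980 m
robot under decel: 1.6500²/(2·2.5000) = 0.5445 m
person approaches 0.8000·(0.1200+0.6600) = 0.6240 m
C+Z_d+Z_r = 0.0200+0.0200+0.0500 = 0.0900 m
S_min ≈ 0.1980+0.5445+0.6240+0.0900  ⇒  S_min = 2913/2000 m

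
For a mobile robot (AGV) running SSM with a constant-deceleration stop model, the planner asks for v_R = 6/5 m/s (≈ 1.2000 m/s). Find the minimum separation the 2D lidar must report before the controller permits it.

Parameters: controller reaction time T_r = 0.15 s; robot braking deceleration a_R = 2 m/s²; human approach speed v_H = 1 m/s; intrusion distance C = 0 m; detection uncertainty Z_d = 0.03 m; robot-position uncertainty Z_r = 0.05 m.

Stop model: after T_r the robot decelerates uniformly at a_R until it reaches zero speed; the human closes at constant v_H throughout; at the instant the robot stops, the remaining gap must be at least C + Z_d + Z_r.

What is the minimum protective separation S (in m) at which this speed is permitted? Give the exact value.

S_min = 137/100 m = 1.3700 m

braking lasts T_s = (6/5)/2 = 0.6000 s
reaction-phase robot travel = 1.2000·0.1500 = 0.1800 m
robot covers 1.2000·0.6000 − ½·2.0000·0.6000² = 0.3600 m while stopping
human over T_r+T_s: 1.0000·(0.1500+0.6000) = 0.7500 m
residual clearance needed = 0.0000+0.0300+0.0500 = 0.0800 m
S_min ≈ 0.1800+0.3600+0.7500+0.0800  ⇒  S_min = 137/100 m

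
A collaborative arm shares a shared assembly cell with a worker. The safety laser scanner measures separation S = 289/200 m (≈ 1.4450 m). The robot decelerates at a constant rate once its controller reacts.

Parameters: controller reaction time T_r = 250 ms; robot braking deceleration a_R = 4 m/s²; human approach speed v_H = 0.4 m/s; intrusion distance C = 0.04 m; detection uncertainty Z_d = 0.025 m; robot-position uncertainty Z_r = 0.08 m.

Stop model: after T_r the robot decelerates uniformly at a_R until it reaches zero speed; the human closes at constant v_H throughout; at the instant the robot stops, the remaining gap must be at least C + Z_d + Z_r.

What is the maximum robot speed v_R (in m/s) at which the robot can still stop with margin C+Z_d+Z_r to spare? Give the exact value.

v_R_max = 2 m/s = 2.0000 m/s

collect terms ⇒ (1/8)·v_R² + (7/20)·v_R + (-6/5) = 0
  disc = (7/20)² − 4·(1/8)·(-6/5) = 289/400 ; √disc = 17/20
  v_R = (−(7/20) + 17/20) / (2·(1/8)) = 2 m/s
check:
stop time T_s = 2/4 = 0.5000 s
robot covers v_R·T_r = 2.0000·0.2500 = 0.5000 m before braking
braking distance = 2.0000²/(2·4.0000) = 0.5000 m
human closes 0.4000·0.7500 = 0.3000 m
residual clearance needed = 0.0400+0.0250+0.0800 = 0.1450 m
sum ≈ 0.5000+0.5000+0.3000+0.1450 ≈ 1.4450 m = S ✓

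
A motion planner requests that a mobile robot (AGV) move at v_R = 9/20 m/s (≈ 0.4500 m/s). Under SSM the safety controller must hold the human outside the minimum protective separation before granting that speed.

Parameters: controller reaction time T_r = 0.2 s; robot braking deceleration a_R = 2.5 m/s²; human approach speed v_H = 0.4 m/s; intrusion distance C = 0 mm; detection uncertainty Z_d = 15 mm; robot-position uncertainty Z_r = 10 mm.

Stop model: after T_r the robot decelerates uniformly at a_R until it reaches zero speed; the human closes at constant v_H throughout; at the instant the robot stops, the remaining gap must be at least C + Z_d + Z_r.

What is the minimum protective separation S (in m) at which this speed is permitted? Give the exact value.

T_s = v_R/a_R = (9/20)/(5/2) = 0.1800 s
robot covers v_R·T_r = 0.4500·0.2000 = 0.0900 m before braking
robot under decel: 0.4500²/(2·2.5000) = 0.0405 m
human closes 0.4000·0.3800 = 0.1520 m
margins: 0.0000+0.0150+0.0100 = 0.0250 m
S_min ≈ 0.0900+0.0405+0.1520+0.0250  ⇒  S_min = 123/400 m

S_min = 123/400 m = 0.3075 m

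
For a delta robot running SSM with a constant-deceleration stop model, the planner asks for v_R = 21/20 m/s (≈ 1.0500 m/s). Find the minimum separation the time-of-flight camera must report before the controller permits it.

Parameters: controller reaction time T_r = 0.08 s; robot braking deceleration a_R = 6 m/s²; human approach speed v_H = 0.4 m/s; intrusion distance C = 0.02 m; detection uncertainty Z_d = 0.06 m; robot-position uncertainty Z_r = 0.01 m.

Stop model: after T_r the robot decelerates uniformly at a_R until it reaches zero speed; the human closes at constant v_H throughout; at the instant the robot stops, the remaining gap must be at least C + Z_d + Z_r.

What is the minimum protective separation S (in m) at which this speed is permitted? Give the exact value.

S_min = 2943/8000 m = 0.3679 m

T_s = v_R/a_R = (21/20)/6 = 0.1750 s
reaction-phase robot travel = 1.0500·0.0800 = 0.0840 m
braking distance = 1.0500²/(2·6.0000) = 0.0919 m
person approaches 0.4000·(0.0800+0.1750) = 0.1020 m
C+Z_d+Z_r = 0.0200+0.0600+0.0100 = 0.0900 m
S_min ≈ 0.0840+0.0919+0.1020+0.0900  ⇒  S_min = 2943/8000 m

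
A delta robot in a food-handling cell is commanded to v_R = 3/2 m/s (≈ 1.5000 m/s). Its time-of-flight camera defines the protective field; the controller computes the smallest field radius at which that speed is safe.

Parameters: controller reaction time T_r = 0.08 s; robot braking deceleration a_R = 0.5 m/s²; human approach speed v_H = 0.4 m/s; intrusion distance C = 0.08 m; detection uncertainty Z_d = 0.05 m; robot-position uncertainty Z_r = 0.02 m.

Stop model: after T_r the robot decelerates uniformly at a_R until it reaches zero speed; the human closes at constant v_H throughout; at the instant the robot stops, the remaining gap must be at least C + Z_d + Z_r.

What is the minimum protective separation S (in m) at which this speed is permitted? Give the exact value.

T_s = v_R/a_R = (3/2)/(1/2) = 3.0000 s
robot covers v_R·T_r = 1.5000·0.0800 = 0.1200 m before braking
braking distance = 1.5000²/(2·0.5000) = 2.2500 m
person approaches 0.4000·(0.0800+3.0000) = 1.2320 m
residual clearance needed = 0.0800+0.0500+0.0200 = 0.1500 m
S_min ≈ 0.1200+2.2500+1.2320+0.1500  ⇒  S_min = 469/125 m

S_min = 469/125 m = 3.7520 m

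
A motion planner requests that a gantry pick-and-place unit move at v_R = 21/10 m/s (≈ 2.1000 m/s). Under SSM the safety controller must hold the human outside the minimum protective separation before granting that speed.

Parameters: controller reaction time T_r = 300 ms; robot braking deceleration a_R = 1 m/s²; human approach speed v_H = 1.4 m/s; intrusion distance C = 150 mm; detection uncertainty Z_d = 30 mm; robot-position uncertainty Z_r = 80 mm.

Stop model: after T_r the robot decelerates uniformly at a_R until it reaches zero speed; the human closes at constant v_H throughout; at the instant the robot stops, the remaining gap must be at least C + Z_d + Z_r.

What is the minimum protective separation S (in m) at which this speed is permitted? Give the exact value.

S_min = 1291/200 m = 6.4550 m

stop time T_s = (21/10)/1 = 2.1000 s
robot covers v_R·T_r = 2.1000·0.3000 = 0.6300 m before braking
braking distance = 2.1000²/(2·1.0000) = 2.2050 m
human closes 1.4000·2.4000 = 3.3600 m
residual clearance needed = 0.1500+0.0300+0.0800 = 0.2600 m
S_min ≈ 0.6300+2.2050+3.3600+0.2600  ⇒  S_min = 1291/200 m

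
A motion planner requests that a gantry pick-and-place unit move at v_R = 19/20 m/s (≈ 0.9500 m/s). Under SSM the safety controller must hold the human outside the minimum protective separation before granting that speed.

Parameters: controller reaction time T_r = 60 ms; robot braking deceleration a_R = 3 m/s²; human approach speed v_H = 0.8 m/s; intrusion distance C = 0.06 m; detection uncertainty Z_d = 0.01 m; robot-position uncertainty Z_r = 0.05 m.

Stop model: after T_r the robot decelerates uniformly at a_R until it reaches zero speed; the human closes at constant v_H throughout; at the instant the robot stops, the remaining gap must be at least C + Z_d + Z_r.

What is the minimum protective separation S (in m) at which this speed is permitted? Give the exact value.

S_min = 503/800 m = 0.6288 m

stop time T_s = (19/20)/3 = 0.3167 s
robot covers v_R·T_r = 0.9500·0.0600 = 0.0570 m before braking
braking distance = 0.9500²/(2·3.0000) = 0.1504 m
human closes 0.8000·0.3767 = 0.3013 m
margins: 0.0600+0.0100+0.0500 = 0.1200 m
S_min ≈ 0.0570+0.1504+0.3013+0.1200  ⇒  S_min = 503/800 m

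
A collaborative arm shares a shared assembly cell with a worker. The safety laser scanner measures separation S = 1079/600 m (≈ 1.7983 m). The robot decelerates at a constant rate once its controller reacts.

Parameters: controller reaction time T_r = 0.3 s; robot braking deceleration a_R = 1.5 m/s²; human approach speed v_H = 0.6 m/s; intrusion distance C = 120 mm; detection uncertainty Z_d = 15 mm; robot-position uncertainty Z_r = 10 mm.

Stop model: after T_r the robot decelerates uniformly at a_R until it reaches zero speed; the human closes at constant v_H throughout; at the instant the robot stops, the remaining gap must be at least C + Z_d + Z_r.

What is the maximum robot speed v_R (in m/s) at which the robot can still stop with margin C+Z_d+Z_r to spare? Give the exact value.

collect terms ⇒ (1/3)·v_R² + (7/10)·v_R + (-221/150) = 0
  disc = (7/10)² − 4·(1/3)·(-221/150) = 2209/900 ; √disc = 47/30
  v_R = (−(7/10) + 47/30) / (2·(1/3)) = 13/10 m/s
check:
stop time T_s = (13/10)/(3/2) = 0.8667 s
robot in T_r: 1.3000·0.3000 = 0.3900 m
braking distance = 1.3000²/(2·1.5000) = 0.5633 m
human over T_r+T_s: 0.6000·(0.3000+0.8667) = 0.7000 m
margins: 0.1200+0.0150+0.0100 = 0.1450 m
sum ≈ 0.3900+0.5633+0.7000+0.1450 ≈ 1.7983 m = S ✓

v_R_max = 13/10 m/s = 1.3000 m/s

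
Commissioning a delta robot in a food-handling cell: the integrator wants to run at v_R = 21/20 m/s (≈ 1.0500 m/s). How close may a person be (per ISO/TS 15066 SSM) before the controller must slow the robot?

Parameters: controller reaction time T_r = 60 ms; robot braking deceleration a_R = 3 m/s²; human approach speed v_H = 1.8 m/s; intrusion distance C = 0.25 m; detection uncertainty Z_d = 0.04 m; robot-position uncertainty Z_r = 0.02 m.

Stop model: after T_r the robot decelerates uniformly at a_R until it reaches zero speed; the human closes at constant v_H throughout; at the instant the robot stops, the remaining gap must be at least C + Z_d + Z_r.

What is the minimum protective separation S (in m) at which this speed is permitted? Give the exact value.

S_min = 5179/4000 m = 1.2948 m

stop time T_s = (21/20)/3 = 0.3500 s
reaction-phase robot travel = 1.0500·0.0600 = 0.0630 m
braking distance = 1.0500²/(2·3.0000) = 0.1837 m
person approaches 1.8000·(0.0600+0.3500) = 0.7380 m
residual clearance needed = 0.2500+0.0400+0.0200 = 0.3100 m
S_min ≈ 0.0630+0.1837+0.7380+0.3100  ⇒  S_min = 5179/4000 m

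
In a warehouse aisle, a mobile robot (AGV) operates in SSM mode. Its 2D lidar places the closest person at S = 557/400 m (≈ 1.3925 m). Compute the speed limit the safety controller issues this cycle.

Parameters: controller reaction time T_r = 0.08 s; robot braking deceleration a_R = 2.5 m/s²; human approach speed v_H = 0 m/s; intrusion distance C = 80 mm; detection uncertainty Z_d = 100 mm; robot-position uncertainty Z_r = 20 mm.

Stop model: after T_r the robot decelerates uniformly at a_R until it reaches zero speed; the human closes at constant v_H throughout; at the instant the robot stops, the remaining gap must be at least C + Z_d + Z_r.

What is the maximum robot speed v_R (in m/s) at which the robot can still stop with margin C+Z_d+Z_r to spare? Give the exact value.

collect terms ⇒ (1/5)·v_R² + (2/25)·v_R + (-477/400) = 0
  disc = (2/25)² − 4·(1/5)·(-477/400) = 2401/2500 ; √disc = 49/50
  v_R = (−(2/25) + 49/50) / (2·(1/5)) = 9/4 m/s
check:
braking lasts T_s = (9/4)/(5/2) = 0.9000 s
reaction-phase robot travel = 2.2500·0.0800 = 0.1800 m
robot covers 2.2500·0.9000 − ½·2.5000·0.9000² = 1.0125 m while stopping
human closes 0.0000·0.9800 = 0.0000 m
residual clearance needed = 0.0800+0.1000+0.0200 = 0.2000 m
sum ≈ 0.1800+1.0125+0.0000+0.2000 ≈ 1.3925 m = S ✓

v_R_max = 9/4 m/s = 2.2500 m/s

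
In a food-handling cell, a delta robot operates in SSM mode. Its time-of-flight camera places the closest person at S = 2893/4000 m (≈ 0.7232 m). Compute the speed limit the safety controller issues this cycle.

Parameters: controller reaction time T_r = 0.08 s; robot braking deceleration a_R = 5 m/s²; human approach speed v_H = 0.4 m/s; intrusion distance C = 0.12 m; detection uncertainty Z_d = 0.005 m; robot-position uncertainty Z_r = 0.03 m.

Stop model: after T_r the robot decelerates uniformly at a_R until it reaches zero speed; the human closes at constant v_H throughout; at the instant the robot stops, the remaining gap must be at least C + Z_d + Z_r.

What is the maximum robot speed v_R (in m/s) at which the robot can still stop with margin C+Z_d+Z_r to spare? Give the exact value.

at the boundary: (1/10)·v² + (4/25)·v + (-429/800) = 0
  disc = (4/25)² − 4·(1/10)·(-429/800) = 2401/10000 ; √disc = 49/100
  v_R = (−(4/25) + 49/100) / (2·(1/10)) = 33/20 m/s
check:
T_s = v_R/a_R = (33/20)/5 = 0.3300 s
robot in T_r: 1.6500·0.0800 = 0.1320 m
robot covers 1.6500·0.3300 − ½·5.0000·0.3300² = 0.2722 m while stopping
human over T_r+T_s: 0.4000·(0.0800+0.3300) = 0.1640 m
residual clearance needed = 0.1200+0.0050+0.0300 = 0.1550 m
sum ≈ 0.1320+0.2722+0.1640+0.1550 ≈ 0.7232 m = S ✓

v_R_max = 33/20 m/s = 1.6500 m/s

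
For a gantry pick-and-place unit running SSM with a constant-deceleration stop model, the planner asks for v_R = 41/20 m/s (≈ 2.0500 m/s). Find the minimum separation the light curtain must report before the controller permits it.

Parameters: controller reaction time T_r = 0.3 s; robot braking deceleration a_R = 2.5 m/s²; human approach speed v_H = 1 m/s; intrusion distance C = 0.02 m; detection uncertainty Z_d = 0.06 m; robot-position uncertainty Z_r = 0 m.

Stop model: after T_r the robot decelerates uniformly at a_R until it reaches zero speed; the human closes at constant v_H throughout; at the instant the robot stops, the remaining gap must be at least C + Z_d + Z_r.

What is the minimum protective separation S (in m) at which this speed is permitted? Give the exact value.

stop time T_s = (41/20)/(5/2) = 0.8200 s
robot covers v_R·T_r = 2.0500·0.3000 = 0.6150 m before braking
robot under decel: 2.0500²/(2·2.5000) = 0.8405 m
human closes 1.0000·1.1200 = 1.1200 m
C+Z_d+Z_r = 0.0200+0.0600+0.0000 = 0.0800 m
S_min ≈ 0.6150+0.8405+1.1200+0.0800  ⇒  S_min = 5311/2000 m

S_min = 5311/2000 m = 2.6555 m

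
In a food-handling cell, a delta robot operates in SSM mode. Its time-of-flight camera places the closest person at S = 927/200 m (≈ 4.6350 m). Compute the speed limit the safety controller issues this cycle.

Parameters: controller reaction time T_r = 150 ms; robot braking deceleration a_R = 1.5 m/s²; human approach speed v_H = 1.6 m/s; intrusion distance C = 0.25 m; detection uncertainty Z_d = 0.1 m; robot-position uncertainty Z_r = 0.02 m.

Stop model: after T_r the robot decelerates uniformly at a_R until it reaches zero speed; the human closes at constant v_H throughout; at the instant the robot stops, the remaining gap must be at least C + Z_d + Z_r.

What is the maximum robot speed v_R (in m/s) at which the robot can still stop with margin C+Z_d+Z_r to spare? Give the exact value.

quadratic (1/3)·v² + (73/60)·v + (-161/40) = 0
  disc = (73/60)² − 4·(1/3)·(-161/40) = 24649/3600 ; √disc = 157/60
  v_R = (−(73/60) + 157/60) / (2·(1/3)) = 21/10 m/s
check:
stop time T_s = (21/10)/(3/2) = 1.4000 s
robot covers v_R·T_r = 2.1000·0.1500 = 0.3150 m before braking
robot covers 2.1000·1.4000 − ½·1.5000·1.4000² = 1.4700 m while stopping
human closes 1.6000·1.5500 = 2.4800 m
margins: 0.2500+0.1000+0.0200 = 0.3700 m
sum ≈ 0.3150+1.4700+2.4800+0.3700 ≈ 4.6350 m = S ✓

v_R_max = 21/10 m/s = 2.1000 m/s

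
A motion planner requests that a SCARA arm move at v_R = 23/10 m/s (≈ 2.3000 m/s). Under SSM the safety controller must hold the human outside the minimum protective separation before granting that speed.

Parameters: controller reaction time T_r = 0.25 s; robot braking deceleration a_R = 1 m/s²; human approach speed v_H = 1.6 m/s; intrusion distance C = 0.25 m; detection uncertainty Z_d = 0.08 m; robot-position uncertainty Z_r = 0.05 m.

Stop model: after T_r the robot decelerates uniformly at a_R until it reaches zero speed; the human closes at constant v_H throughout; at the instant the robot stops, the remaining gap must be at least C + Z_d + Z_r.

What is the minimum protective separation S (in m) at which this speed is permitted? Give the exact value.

stop time T_s = (23/10)/1 = 2.3000 s
reaction-phase robot travel = 2.3000·0.2500 = 0.5750 m
robot covers 2.3000·2.3000 − ½·1.0000·2.3000² = 2.6450 m while stopping
person approaches 1.6000·(0.2500+2.3000) = 4.0800 m
residual clearance needed = 0.2500+0.0800+0.0500 = 0.3800 m
S_min ≈ 0.5750+2.6450+4.0800+0.3800  ⇒  S_min = 192/25 m

S_min = 192/25 m = 7.6800 m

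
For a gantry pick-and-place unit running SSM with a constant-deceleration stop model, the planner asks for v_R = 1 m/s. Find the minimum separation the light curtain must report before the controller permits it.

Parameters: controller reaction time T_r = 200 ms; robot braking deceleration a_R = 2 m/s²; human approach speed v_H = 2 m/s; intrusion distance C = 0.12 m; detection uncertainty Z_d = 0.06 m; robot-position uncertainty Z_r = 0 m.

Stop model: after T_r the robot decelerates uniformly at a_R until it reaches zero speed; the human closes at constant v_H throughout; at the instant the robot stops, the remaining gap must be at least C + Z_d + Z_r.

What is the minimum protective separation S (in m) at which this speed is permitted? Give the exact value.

S_min = 203/100 m = 2.0300 m

stop time T_s = 1/2 = 0.5000 s
robot covers v_R·T_r = 1.0000·0.2000 = 0.2000 m before braking
braking distance = 1.0000²/(2·2.0000) = 0.2500 m
human closes 2.0000·0.7000 = 1.4000 m
C+Z_d+Z_r = 0.1200+0.0600+0.0000 = 0.1800 m
S_min ≈ 0.2000+0.2500+1.4000+0.1800  ⇒  S_min = 203/100 m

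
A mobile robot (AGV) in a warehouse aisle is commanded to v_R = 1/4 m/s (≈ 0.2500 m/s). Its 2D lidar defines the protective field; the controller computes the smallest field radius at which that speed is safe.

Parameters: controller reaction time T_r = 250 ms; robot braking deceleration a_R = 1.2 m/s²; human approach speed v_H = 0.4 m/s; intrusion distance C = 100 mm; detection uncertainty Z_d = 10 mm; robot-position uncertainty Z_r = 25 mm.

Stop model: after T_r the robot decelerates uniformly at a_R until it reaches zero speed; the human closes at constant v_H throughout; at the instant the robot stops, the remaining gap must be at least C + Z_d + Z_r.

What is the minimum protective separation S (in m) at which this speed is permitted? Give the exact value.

T_s = v_R/a_R = (1/4)/(6/5) = 0.2083 s
reaction-phase robot travel = 0.2500·0.2500 = 0.0625 m
braking distance = 0.2500²/(2·1.2000) = 0.0260 m
human closes 0.4000·0.4583 = 0.1833 m
residual clearance needed = 0.1000+0.0100+0.0250 = 0.1350 m
S_min ≈ 0.0625+0.0260+0.1833+0.1350  ⇒  S_min = 651/1600 m

S_min = 651/1600 m = 0.4069 m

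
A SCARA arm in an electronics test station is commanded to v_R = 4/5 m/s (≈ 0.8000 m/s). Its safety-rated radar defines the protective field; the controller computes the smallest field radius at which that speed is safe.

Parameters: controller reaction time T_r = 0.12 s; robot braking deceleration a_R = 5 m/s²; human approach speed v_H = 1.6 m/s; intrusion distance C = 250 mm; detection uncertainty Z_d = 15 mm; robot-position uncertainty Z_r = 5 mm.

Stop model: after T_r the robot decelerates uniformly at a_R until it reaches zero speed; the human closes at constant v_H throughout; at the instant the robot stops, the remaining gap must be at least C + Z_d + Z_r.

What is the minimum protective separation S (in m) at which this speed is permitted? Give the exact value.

braking lasts T_s = (4/5)/5 = 0.1600 s
reaction-phase robot travel = 0.8000·0.1200 = 0.0960 m
braking distance = 0.8000²/(2·5.0000) = 0.0640 m
human closes 1.6000·0.2800 = 0.4480 m
C+Z_d+Z_r = 0.2500+0.0150+0.0050 = 0.2700 m
S_min ≈ 0.0960+0.0640+0.4480+0.2700  ⇒  S_min = 439/500 m

S_min = 439/500 m = 0.8780 m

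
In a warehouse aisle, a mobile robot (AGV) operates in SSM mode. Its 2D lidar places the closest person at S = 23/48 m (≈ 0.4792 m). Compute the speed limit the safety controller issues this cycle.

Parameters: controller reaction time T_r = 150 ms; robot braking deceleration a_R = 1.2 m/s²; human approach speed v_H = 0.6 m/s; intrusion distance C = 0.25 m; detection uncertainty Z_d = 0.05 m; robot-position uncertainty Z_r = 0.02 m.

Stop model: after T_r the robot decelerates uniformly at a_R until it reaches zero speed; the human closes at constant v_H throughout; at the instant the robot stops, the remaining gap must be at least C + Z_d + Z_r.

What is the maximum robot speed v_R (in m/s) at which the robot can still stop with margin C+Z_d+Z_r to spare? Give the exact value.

v_R_max = 1/10 m/s = 0.1000 m/s

collect terms ⇒ (5/12)·v_R² + (13/20)·v_R + (-83/1200) = 0
  disc = (13/20)² − 4·(5/12)·(-83/1200) = 121/225 ; √disc = 11/15
  v_R = (−(13/20) + 11/15) / (2·(5/12)) = 1/10 m/s
check:
stop time T_s = (1/10)/(6/5) = 0.0833 s
robot covers v_R·T_r = 0.1000·0.1500 = 0.0150 m before braking
robot covers 0.1000·0.0833 − ½·1.2000·0.0833² = 0.0042 m while stopping
human closes 0.6000·0.2333 = 0.1400 m
residual clearance needed = 0.2500+0.0500+0.0200 = 0.3200 m
sum ≈ 0.0150+0.0042+0.1400+0.3200 ≈ 0.4792 m = S ✓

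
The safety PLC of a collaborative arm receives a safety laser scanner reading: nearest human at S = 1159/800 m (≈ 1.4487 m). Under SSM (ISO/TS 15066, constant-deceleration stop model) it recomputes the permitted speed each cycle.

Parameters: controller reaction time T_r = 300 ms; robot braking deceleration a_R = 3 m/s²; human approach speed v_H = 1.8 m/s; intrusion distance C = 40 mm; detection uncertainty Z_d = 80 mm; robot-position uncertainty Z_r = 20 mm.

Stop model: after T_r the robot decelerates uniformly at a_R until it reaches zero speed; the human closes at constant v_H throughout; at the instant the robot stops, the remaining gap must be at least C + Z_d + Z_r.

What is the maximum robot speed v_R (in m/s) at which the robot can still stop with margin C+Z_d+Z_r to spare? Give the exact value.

v_R_max = 3/4 m/s = 0.7500 m/s

quadratic (1/6)·v² + (9/10)·v + (-123/160) = 0
  disc = (9/10)² − 4·(1/6)·(-123/160) = 529/400 ; √disc = 23/20
  v_R = (−(9/10) + 23/20) / (2·(1/6)) = 3/4 m/s
check:
stop time T_s = (3/4)/3 = 0.2500 s
robot in T_r: 0.7500·0.3000 = 0.2250 m
robot covers 0.7500·0.2500 − ½·3.0000·0.2500² = 0.0938 m while stopping
human over T_r+T_s: 1.8000·(0.3000+0.2500) = 0.9900 m
residual clearance needed = 0.0400+0.0800+0.0200 = 0.1400 m
sum ≈ 0.2250+0.0938+0.9900+0.1400 ≈ 1.4487 m = S ✓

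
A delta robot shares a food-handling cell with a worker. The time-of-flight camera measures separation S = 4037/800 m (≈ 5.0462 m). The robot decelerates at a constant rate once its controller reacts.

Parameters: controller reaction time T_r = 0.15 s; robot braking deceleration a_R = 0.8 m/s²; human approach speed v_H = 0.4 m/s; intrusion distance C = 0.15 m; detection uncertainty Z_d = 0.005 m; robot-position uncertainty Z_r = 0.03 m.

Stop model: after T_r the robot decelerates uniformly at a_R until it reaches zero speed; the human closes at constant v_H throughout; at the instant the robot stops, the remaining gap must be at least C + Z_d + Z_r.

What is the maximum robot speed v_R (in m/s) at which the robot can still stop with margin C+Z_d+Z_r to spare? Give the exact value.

collect terms ⇒ (5/8)·v_R² + (13/20)·v_R + (-3841/800) = 0
  disc = (13/20)² − 4·(5/8)·(-3841/800) = 19881/1600 ; √disc = 141/40
  v_R = (−(13/20) + 141/40) / (2·(5/8)) = 23/10 m/s
check:
T_s = v_R/a_R = (23/10)/(4/5) = 2.8750 s
robot covers v_R·T_r = 2.3000·0.1500 = 0.3450 m before braking
braking distance = 2.3000²/(2·0.8000) = 3.3062 m
human closes 0.4000·3.0250 = 1.2100 m
margins: 0.1500+0.0050+0.0300 = 0.1850 m
sum ≈ 0.3450+3.3062+1.2100+0.1850 ≈ 5.0462 m = S ✓

v_R_max = 23/10 m/s = 2.3000 m/s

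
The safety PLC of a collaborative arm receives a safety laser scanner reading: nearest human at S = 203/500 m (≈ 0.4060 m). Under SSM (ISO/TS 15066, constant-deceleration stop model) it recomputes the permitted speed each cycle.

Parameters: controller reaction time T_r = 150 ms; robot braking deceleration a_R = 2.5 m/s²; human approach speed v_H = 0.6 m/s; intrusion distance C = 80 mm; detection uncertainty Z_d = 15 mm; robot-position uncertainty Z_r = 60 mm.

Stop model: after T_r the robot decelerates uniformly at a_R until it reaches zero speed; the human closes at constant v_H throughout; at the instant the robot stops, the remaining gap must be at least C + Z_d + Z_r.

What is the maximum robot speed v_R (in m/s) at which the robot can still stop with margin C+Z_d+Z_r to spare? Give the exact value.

v_R_max = 7/20 m/s = 0.3500 m/s

collect terms ⇒ (1/5)·v_R² + (39/100)·v_R + (-161/1000) = 0
  disc = (39/100)² − 4·(1/5)·(-161/1000) = 2809/10000 ; √disc = 53/100
  v_R = (−(39/100) + 53/100) / (2·(1/5)) = 7/20 m/s
check:
T_s = v_R/a_R = (7/20)/(5/2) = 0.1400 s
reaction-phase robot travel = 0.3500·0.1500 = 0.0525 m
braking distance = 0.3500²/(2·2.5000) = 0.0245 m
person approaches 0.6000·(0.1500+0.1400) = 0.1740 m
residual clearance needed = 0.0800+0.0150+0.0600 = 0.1550 m
sum ≈ 0.0525+0.0245+0.1740+0.1550 ≈ 0.4060 m = S ✓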